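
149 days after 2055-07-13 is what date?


Start: 2055-07-13, add 149 days
July 2055 has 31 days: 31 - 13 = 18 days to July 31 -> 131 left
August 2055 has 31 days -> 100 left
September 2055 has 30 days -> 70 left
October 2055 has 31 days -> 39 left
November 2055 has 30 days -> 9 left
December 2055: 9 <= 31 -> lands on December 9

Result: 2055-12-09


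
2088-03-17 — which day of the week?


Date: March 17, 2088
Anchor: Jan 1, 2088. With p = 2088 - 1 = 2087: (p + p//4 - p//100 + p//400) mod 7 = (2087 + 521 - 20 + 5) mod 7 = 2593 mod 7 = 3 -> Thursday (Mon=0 ... Sun=6)
Days before March (Jan-Feb): 60; offset = 60 + 17 - 1 = 76
Weekday index = (3 + 76) mod 7 = 2

Day of the week: Wednesday


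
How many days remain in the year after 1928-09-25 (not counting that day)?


Day of year: 269 of 366
Remaining = 366 - 269

97 days


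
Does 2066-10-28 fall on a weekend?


Anchor: Jan 1, 2066. With p = 2066 - 1 = 2065: (p + p//4 - p//100 + p//400) mod 7 = (2065 + 516 - 20 + 5) mod 7 = 2566 mod 7 = 4 -> Friday (Mon=0 ... Sun=6)
Day of year: 301; offset = 300
Weekday index = (4 + 300) mod 7 = 3 -> Thursday
Weekend days: Saturday, Sunday

No


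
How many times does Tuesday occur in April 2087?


April 2087 has 30 days
Anchor: Jan 1, 2087. With p = 2087 - 1 = 2086: (p + p//4 - p//100 + p//400) mod 7 = (2086 + 521 - 20 + 5) mod 7 = 2592 mod 7 = 2 -> Wednesday (Mon=0 ... Sun=6)
Days before April (Jan-Mar): 90; April 1 index = (2 + 90) mod 7 = 1 -> Tuesday
First Tuesday is April 1
Tuesdays: 1, 8, 15, 22, 29

5 Tuesdays


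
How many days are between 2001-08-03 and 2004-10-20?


From 2001-08-03 to 2004-10-20
2001-08-03: days before August = 31 + 28 + 31 + 30 + 31 + 30 + 31 = 212 (2001 is not a leap year); day of year = 212 + 3 = 215
2004-10-20: days before October = 31 + 29 + 31 + 30 + 31 + 30 + 31 + 31 + 30 = 274 (2004 is a leap year); day of year = 274 + 20 = 294
Rest of 2001: 365 - 215 = 150
Full years 2002 (365), 2003 (365): 730
Total = 150 + 730 + 294 = 1174

1174 days


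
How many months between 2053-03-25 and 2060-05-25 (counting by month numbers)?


From March 2053 to May 2060
7 years * 12 = 84 months, plus 2 months = 86

86 months


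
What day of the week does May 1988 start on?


Target: May 1, 1988
Anchor: Jan 1, 1988. With p = 1988 - 1 = 1987: (p + p//4 - p//100 + p//400) mod 7 = (1987 + 496 - 19 + 4) mod 7 = 2468 mod 7 = 4 -> Friday (Mon=0 ... Sun=6)
Days before May (Jan-Apr): 121 days
Weekday index = (4 + 121) mod 7 = 6

Sunday


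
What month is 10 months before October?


October is month 10
10 - 10 = 0; wrap: 0 + 12 = 12

December


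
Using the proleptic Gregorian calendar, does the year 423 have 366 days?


Gregorian leap year rule: divisible by 4, but not by 100, unless also by 400.
423 is not divisible by 4 -> not a leap year

No


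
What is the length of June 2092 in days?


June 2092

30 days


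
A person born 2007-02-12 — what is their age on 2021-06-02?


Birth: 2007-02-12
Reference: 2021-06-02
Year difference: 2021 - 2007 = 14

14 years old


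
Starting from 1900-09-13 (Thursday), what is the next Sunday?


Current: Thursday
Target: Sunday
Days ahead: 3

Next Sunday: 1900-09-16


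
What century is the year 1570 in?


Century = (year - 1) // 100 + 1
= (1570 - 1) // 100 + 1
= 1569 // 100 + 1
= 15 + 1

16th century


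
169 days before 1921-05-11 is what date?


Start: 1921-05-11, subtract 169 days
Back 11 days from May 11 reaches April 30, 1921 -> 158 left
April 1921 has 30 days -> back to March 31, 1921 -> 128 left
March 1921 has 31 days -> back to February 28, 1921 -> 97 left
February 1921 has 28 days -> back to January 31, 1921 -> 69 left
January 1921 has 31 days -> back to December 31, 1920 -> 38 left
December 1920 has 31 days -> back to November 30, 1920 -> 7 left
November 1920: 30 - 7 = 23 -> lands on November 23

Result: 1920-11-23


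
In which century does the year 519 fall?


Century = (year - 1) // 100 + 1
= (519 - 1) // 100 + 1
= 518 // 100 + 1
= 5 + 1

6th century


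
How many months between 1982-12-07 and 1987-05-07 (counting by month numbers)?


From December 1982 to May 1987
5 years * 12 = 60 months, minus 7 months = 53

53 months


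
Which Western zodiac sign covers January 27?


Date: January 27
Conventional tropical zodiac dates: Aquarius from January 20 onward; Pisces starts February 19
January 27 falls within the Aquarius range

Aquarius


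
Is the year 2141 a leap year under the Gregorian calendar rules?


Gregorian leap year rule: divisible by 4, but not by 100, unless also by 400.
2141 is not divisible by 4 -> not a leap year

No


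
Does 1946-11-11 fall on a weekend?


Anchor: Jan 1, 1946. With p = 1946 - 1 = 1945: (p + p//4 - p//100 + p//400) mod 7 = (1945 + 486 - 19 + 4) mod 7 = 2416 mod 7 = 1 -> Tuesday (Mon=0 ... Sun=6)
Day of year: 315; offset = 314
Weekday index = (1 + 314) mod 7 = 0 -> Monday
Weekend days: Saturday, Sunday

No


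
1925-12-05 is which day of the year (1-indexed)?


Date: December 5, 1925
Days in months 1 through 11: 334
Plus 5 days in December

Day of year: 339


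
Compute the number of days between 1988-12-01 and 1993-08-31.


From 1988-12-01 to 1993-08-31
1988-12-01: days before December = 31 + 29 + 31 + 30 + 31 + 30 + 31 + 31 + 30 + 31 + 30 = 335 (1988 is a leap year); day of year = 335 + 1 = 336
1993-08-31: days before August = 31 + 28 + 31 + 30 + 31 + 30 + 31 = 212 (1993 is not a leap year); day of year = 212 + 31 = 243
Rest of 1988: 366 - 336 = 30
Full years 1989 (365), 1990 (365), 1991 (365), 1992 (366): 1461
Total = 30 + 1461 + 243 = 1734

1734 days


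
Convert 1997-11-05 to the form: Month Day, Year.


ISO 1997-11-05 parses as year=1997, month=11, day=05
Month 11 -> November

November 5, 1997


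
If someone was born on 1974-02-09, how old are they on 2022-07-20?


Birth: 1974-02-09
Reference: 2022-07-20
Year difference: 2022 - 1974 = 48

48 years old


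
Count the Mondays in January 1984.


January 1984 has 31 days
Anchor: Jan 1, 1984. With p = 1984 - 1 = 1983: (p + p//4 - p//100 + p//400) mod 7 = (1983 + 495 - 19 + 4) mod 7 = 2463 mod 7 = 6 -> Sunday (Mon=0 ... Sun=6)
January 1 is the anchor itself -> Sunday
First Monday is January 2
Mondays: 2, 9, 16, 23, 30

5 Mondays


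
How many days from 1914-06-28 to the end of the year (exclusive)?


Day of year: 179 of 365
Remaining = 365 - 179

186 days


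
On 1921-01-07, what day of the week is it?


Date: January 7, 1921
Anchor: Jan 1, 1921. With p = 1921 - 1 = 1920: (p + p//4 - p//100 + p//400) mod 7 = (1920 + 480 - 19 + 4) mod 7 = 2385 mod 7 = 5 -> Saturday (Mon=0 ... Sun=6)
Days into year = 7 - 1 = 6
Weekday index = (5 + 6) mod 7 = 4

Day of the week: Friday


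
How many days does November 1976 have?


November 1976

30 days


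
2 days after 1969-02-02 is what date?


Start: 1969-02-02, add 2 days
February 1969 has 28 days; 2 + 2 = 4 stays within February

Result: 1969-02-04


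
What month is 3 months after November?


November is month 11
11 + 3 = 14; wrap: 14 - 12 = 2

February


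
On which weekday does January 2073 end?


January 2073 has 31 days
Anchor: Jan 1, 2073. With p = 2073 - 1 = 2072: (p + p//4 - p//100 + p//400) mod 7 = (2072 + 518 - 20 + 5) mod 7 = 2575 mod 7 = 6 -> Sunday (Mon=0 ... Sun=6)
January 1 is the anchor itself -> Sunday
Last day offset: 31 - 1 = 30 days
Weekday index = (6 + 30) mod 7 = 1

Tuesday, January 31


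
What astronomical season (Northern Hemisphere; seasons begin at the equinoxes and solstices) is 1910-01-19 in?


Date: January 19
Astronomical Winter (approx.; exact equinox/solstice day varies by year): December 21 to March 19
January 19 falls within the Winter window

Winter


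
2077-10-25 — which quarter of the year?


Month: October (month 10)
Q1: Jan-Mar, Q2: Apr-Jun, Q3: Jul-Sep, Q4: Oct-Dec

Q4


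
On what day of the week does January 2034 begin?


Target: January 1, 2034
Anchor: Jan 1, 2034. With p = 2034 - 1 = 2033: (p + p//4 - p//100 + p//400) mod 7 = (2033 + 508 - 20 + 5) mod 7 = 2526 mod 7 = 6 -> Sunday (Mon=0 ... Sun=6)
Offset from anchor: 0 days
Weekday index = (6 + 0) mod 7 = 6

Sunday


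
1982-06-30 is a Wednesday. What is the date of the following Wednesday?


Current: Wednesday
Target: Wednesday
Days ahead: 7

Next Wednesday: 1982-07-07


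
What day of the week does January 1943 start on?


Target: January 1, 1943
Anchor: Jan 1, 1943. With p = 1943 - 1 = 1942: (p + p//4 - p//100 + p//400) mod 7 = (1942 + 485 - 19 + 4) mod 7 = 2412 mod 7 = 4 -> Friday (Mon=0 ... Sun=6)
Offset from anchor: 0 days
Weekday index = (4 + 0) mod 7 = 4

Friday


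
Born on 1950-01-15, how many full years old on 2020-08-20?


Birth: 1950-01-15
Reference: 2020-08-20
Year difference: 2020 - 1950 = 70

70 years old


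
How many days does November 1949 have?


November 1949

30 days


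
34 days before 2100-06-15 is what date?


Start: 2100-06-15, subtract 34 days
Back 15 days from June 15 reaches May 31, 2100 -> 19 left
May 2100: 31 - 19 = 12 -> lands on May 12

Result: 2100-05-12


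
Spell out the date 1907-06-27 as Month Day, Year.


ISO 1907-06-27 parses as year=1907, month=06, day=27
Month 6 -> June

June 27, 1907


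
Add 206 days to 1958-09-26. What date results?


Start: 1958-09-26, add 206 days
September 1958 has 30 days: 30 - 26 = 4 days to September 30 -> 202 left
October 1958 has 31 days -> 171 left
November 1958 has 30 days -> 141 left
December 1958 has 31 days -> 110 left
January 1959 has 31 days -> 79 left
February 1959 has 28 days -> 51 left
March 1959 has 31 days -> 20 left
April 1959: 20 <= 30 -> lands on April 20

Result: 1959-04-20


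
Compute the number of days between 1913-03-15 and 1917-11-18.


From 1913-03-15 to 1917-11-18
1913-03-15: days before March = 31 + 28 = 59 (1913 is not a leap year); day of year = 59 + 15 = 74
1917-11-18: days before November = 31 + 28 + 31 + 30 + 31 + 30 + 31 + 31 + 30 + 31 = 304 (1917 is not a leap year); day of year = 304 + 18 = 322
Rest of 1913: 365 - 74 = 291
Full years 1914 (365), 1915 (365), 1916 (366): 1096
Total = 291 + 1096 + 322 = 1709

1709 days


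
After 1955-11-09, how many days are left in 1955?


Day of year: 313 of 365
Remaining = 365 - 313

52 days


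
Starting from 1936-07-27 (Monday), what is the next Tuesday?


Current: Monday
Target: Tuesday
Days ahead: 1

Next Tuesday: 1936-07-28


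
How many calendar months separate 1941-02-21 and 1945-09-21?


From February 1941 to September 1945
4 years * 12 = 48 months, plus 7 months = 55

55 months


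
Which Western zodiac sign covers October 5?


Date: October 5
Conventional tropical zodiac dates: Libra from September 23 onward; Scorpio starts October 23
October 5 falls within the Libra range

Libra


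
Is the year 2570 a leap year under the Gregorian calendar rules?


Gregorian leap year rule: divisible by 4, but not by 100, unless also by 400.
2570 is not divisible by 4 -> not a leap year

No


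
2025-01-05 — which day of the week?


Date: January 5, 2025
Anchor: Jan 1, 2025. With p = 2025 - 1 = 2024: (p + p//4 - p//100 + p//400) mod 7 = (2024 + 506 - 20 + 5) mod 7 = 2515 mod 7 = 2 -> Wednesday (Mon=0 ... Sun=6)
Days into year = 5 - 1 = 4
Weekday index = (2 + 4) mod 7 = 6

Day of the week: Sunday


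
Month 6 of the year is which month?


Month 6 of 12

June


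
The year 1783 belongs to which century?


Century = (year - 1) // 100 + 1
= (1783 - 1) // 100 + 1
= 1782 // 100 + 1
= 17 + 1

18th century


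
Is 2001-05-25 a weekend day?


Anchor: Jan 1, 2001. With p = 2001 - 1 = 2000: (p + p//4 - p//100 + p//400) mod 7 = (2000 + 500 - 20 + 5) mod 7 = 2485 mod 7 = 0 -> Monday (Mon=0 ... Sun=6)
Day of year: 145; offset = 144
Weekday index = (0 + 144) mod 7 = 4 -> Friday
Weekend days: Saturday, Sunday

No


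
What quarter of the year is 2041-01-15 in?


Month: January (month 1)
Q1: Jan-Mar, Q2: Apr-Jun, Q3: Jul-Sep, Q4: Oct-Dec

Q1


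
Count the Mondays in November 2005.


November 2005 has 30 days
Anchor: Jan 1, 2005. With p = 2005 - 1 = 2004: (p + p//4 - p//100 + p//400) mod 7 = (2004 + 501 - 20 + 5) mod 7 = 2490 mod 7 = 5 -> Saturday (Mon=0 ... Sun=6)
Days before November (Jan-Oct): 304; November 1 index = (5 + 304) mod 7 = 1 -> Tuesday
First Monday is November 7
Mondays: 7, 14, 21, 28

4 Mondays


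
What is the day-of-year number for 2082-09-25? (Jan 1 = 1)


Date: September 25, 2082
Days in months 1 through 8: 243
Plus 25 days in September

Day of year: 268


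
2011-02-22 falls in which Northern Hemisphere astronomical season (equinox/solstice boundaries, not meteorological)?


Date: February 22
Astronomical Winter (approx.; exact equinox/solstice day varies by year): December 21 to March 19
February 22 falls within the Winter window

Winter


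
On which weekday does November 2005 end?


November 2005 has 30 days
Anchor: Jan 1, 2005. With p = 2005 - 1 = 2004: (p + p//4 - p//100 + p//400) mod 7 = (2004 + 501 - 20 + 5) mod 7 = 2490 mod 7 = 5 -> Saturday (Mon=0 ... Sun=6)
Days before November (Jan-Oct): 304; November 1 index = (5 + 304) mod 7 = 1 -> Tuesday
Last day offset: 30 - 1 = 29 days
Weekday index = (1 + 29) mod 7 = 2

Wednesday, November 30


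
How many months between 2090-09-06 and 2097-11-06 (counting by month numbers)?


From September 2090 to November 2097
7 years * 12 = 84 months, plus 2 months = 86

86 months


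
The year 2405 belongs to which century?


Century = (year - 1) // 100 + 1
= (2405 - 1) // 100 + 1
= 2404 // 100 + 1
= 24 + 1

25th century


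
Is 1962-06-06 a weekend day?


Anchor: Jan 1, 1962. With p = 1962 - 1 = 1961: (p + p//4 - p//100 + p//400) mod 7 = (1961 + 490 - 19 + 4) mod 7 = 2436 mod 7 = 0 -> Monday (Mon=0 ... Sun=6)
Day of year: 157; offset = 156
Weekday index = (0 + 156) mod 7 = 2 -> Wednesday
Weekend days: Saturday, Sunday

No


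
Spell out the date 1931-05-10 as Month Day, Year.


ISO 1931-05-10 parses as year=1931, month=05, day=10
Month 5 -> May

May 10, 1931


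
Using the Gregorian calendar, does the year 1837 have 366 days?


Gregorian leap year rule: divisible by 4, but not by 100, unless also by 400.
1837 is not divisible by 4 -> not a leap year

No


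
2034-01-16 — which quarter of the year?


Month: January (month 1)
Q1: Jan-Mar, Q2: Apr-Jun, Q3: Jul-Sep, Q4: Oct-Dec

Q1


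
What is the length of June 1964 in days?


June 1964

30 days


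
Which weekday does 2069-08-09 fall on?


Date: August 9, 2069
Anchor: Jan 1, 2069. With p = 2069 - 1 = 2068: (p + p//4 - p//100 + p//400) mod 7 = (2068 + 517 - 20 + 5) mod 7 = 2570 mod 7 = 1 -> Tuesday (Mon=0 ... Sun=6)
Days before August (Jan-Jul): 212; offset = 212 + 9 - 1 = 220
Weekday index = (1 + 220) mod 7 = 4

Day of the week: Friday


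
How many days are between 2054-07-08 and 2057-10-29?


From 2054-07-08 to 2057-10-29
2054-07-08: days before July = 31 + 28 + 31 + 30 + 31 + 30 = 181 (2054 is not a leap year); day of year = 181 + 8 = 189
2057-10-29: days before October = 31 + 28 + 31 + 30 + 31 + 30 + 31 + 31 + 30 = 273 (2057 is not a leap year); day of year = 273 + 29 = 302
Rest of 2054: 365 - 189 = 176
Full years 2055 (365), 2056 (366): 731
Total = 176 + 731 + 302 = 1209

1209 days


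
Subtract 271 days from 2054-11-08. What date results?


Start: 2054-11-08, subtract 271 days
Back 8 days from November 8 reaches October 31, 2054 -> 263 left
October 2054 has 31 days -> back to September 30, 2054 -> 232 left
September 2054 has 30 days -> back to August 31, 2054 -> 202 left
August 2054 has 31 days -> back to July 31, 2054 -> 171 left
July 2054 has 31 days -> back to June 30, 2054 -> 140 left
June 2054 has 30 days -> back to May 31, 2054 -> 110 left
May 2054 has 31 days -> back to April 30, 2054 -> 79 left
April 2054 has 30 days -> back to March 31, 2054 -> 49 left
March 2054 has 31 days -> back to February 28, 2054 -> 18 left
February 2054: 28 - 18 = 10 -> lands on February 10

Result: 2054-02-10


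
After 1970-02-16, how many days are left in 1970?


Day of year: 47 of 365
Remaining = 365 - 47

318 days


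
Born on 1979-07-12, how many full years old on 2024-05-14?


Birth: 1979-07-12
Reference: 2024-05-14
Year difference: 2024 - 1979 = 45
Birthday not yet reached in 2024, subtract 1

44 years old


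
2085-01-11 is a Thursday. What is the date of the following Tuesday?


Current: Thursday
Target: Tuesday
Days ahead: 5

Next Tuesday: 2085-01-16


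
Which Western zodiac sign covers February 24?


Date: February 24
Conventional tropical zodiac dates: Pisces from February 19 onward; Aries starts March 21
February 24 falls within the Pisces range

Pisces


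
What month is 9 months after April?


April is month 4
4 + 9 = 13; wrap: 13 - 12 = 1

January


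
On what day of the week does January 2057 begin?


Target: January 1, 2057
Anchor: Jan 1, 2057. With p = 2057 - 1 = 2056: (p + p//4 - p//100 + p//400) mod 7 = (2056 + 514 - 20 + 5) mod 7 = 2555 mod 7 = 0 -> Monday (Mon=0 ... Sun=6)
Offset from anchor: 0 days
Weekday index = (0 + 0) mod 7 = 0

Monday


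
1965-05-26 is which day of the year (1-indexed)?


Date: May 26, 1965
Days in months 1 through 4: 120
Plus 26 days in May

Day of year: 146


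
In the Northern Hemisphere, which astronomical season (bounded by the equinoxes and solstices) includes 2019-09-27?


Date: September 27
Astronomical Autumn (approx.; exact equinox/solstice day varies by year): September 22 to December 20
September 27 falls within the Autumn window

Autumn


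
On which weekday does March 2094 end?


March 2094 has 31 days
Anchor: Jan 1, 2094. With p = 2094 - 1 = 2093: (p + p//4 - p//100 + p//400) mod 7 = (2093 + 523 - 20 + 5) mod 7 = 2601 mod 7 = 4 -> Friday (Mon=0 ... Sun=6)
Days before March (Jan-Feb): 59; March 1 index = (4 + 59) mod 7 = 0 -> Monday
Last day offset: 31 - 1 = 30 days
Weekday index = (0 + 30) mod 7 = 2

Wednesday, March 31


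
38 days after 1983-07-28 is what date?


Start: 1983-07-28, add 38 days
July 1983 has 31 days: 31 - 28 = 3 days to July 31 -> 35 left
August 1983 has 31 days -> 4 left
September 1983: 4 <= 30 -> lands on September 4

Result: 1983-09-04


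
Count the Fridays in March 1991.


March 1991 has 31 days
Anchor: Jan 1, 1991. With p = 1991 - 1 = 1990: (p + p//4 - p//100 + p//400) mod 7 = (1990 + 497 - 19 + 4) mod 7 = 2472 mod 7 = 1 -> Tuesday (Mon=0 ... Sun=6)
Days before March (Jan-Feb): 59; March 1 index = (1 + 59) mod 7 = 4 -> Friday
First Friday is March 1
Fridays: 1, 8, 15, 22, 29

5 Fridays


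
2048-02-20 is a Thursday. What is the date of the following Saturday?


Current: Thursday
Target: Saturday
Days ahead: 2

Next Saturday: 2048-02-22


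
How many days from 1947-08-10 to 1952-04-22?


From 1947-08-10 to 1952-04-22
1947-08-10: days before August = 31 + 28 + 31 + 30 + 31 + 30 + 31 = 212 (1947 is not a leap year); day of year = 212 + 10 = 222
1952-04-22: days before April = 31 + 29 + 31 = 91 (1952 is a leap year); day of year = 91 + 22 = 113
Rest of 1947: 365 - 222 = 143
Full years 1948 (366), 1949 (365), 1950 (365), 1951 (365): 1461
Total = 143 + 1461 + 113 = 1717

1717 days


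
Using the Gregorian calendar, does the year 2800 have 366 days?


Gregorian leap year rule: divisible by 4, but not by 100, unless also by 400.
2800 is divisible by 400 -> leap year

Yes


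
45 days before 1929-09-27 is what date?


Start: 1929-09-27, subtract 45 days
Back 27 days from September 27 reaches August 31, 1929 -> 18 left
August 1929: 31 - 18 = 13 -> lands on August 13

Result: 1929-08-13


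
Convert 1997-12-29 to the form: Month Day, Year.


ISO 1997-12-29 parses as year=1997, month=12, day=29
Month 12 -> December

December 29, 1997


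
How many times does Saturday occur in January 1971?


January 1971 has 31 days
Anchor: Jan 1, 1971. With p = 1971 - 1 = 1970: (p + p//4 - p//100 + p//400) mod 7 = (1970 + 492 - 19 + 4) mod 7 = 2447 mod 7 = 4 -> Friday (Mon=0 ... Sun=6)
January 1 is the anchor itself -> Friday
First Saturday is January 2
Saturdays: 2, 9, 16, 23, 30

5 Saturdays


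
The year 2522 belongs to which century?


Century = (year - 1) // 100 + 1
= (2522 - 1) // 100 + 1
= 2521 // 100 + 1
= 25 + 1

26th century


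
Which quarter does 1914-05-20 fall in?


Month: May (month 5)
Q1: Jan-Mar, Q2: Apr-Jun, Q3: Jul-Sep, Q4: Oct-Dec

Q2


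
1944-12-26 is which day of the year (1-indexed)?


Date: December 26, 1944
Days in months 1 through 11: 335
Plus 26 days in December

Day of year: 361


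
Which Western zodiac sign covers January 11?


Date: January 11
Conventional tropical zodiac dates: Capricorn from December 22 onward; Aquarius starts January 20
January 11 falls within the Capricorn range

Capricorn


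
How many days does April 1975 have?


April 1975

30 days


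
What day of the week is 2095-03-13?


Date: March 13, 2095
Anchor: Jan 1, 2095. With p = 2095 - 1 = 2094: (p + p//4 - p//100 + p//400) mod 7 = (2094 + 523 - 20 + 5) mod 7 = 2602 mod 7 = 5 -> Saturday (Mon=0 ... Sun=6)
Days before March (Jan-Feb): 59; offset = 59 + 13 - 1 = 71
Weekday index = (5 + 71) mod 7 = 6

Day of the week: Sunday


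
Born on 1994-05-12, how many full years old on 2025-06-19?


Birth: 1994-05-12
Reference: 2025-06-19
Year difference: 2025 - 1994 = 31

31 years old


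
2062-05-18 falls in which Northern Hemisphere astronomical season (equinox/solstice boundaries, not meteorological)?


Date: May 18
Astronomical Spring (approx.; exact equinox/solstice day varies by year): March 20 to June 20
May 18 falls within the Spring window

Spring


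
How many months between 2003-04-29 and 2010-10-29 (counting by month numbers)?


From April 2003 to October 2010
7 years * 12 = 84 months, plus 6 months = 90

90 months


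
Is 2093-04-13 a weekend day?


Anchor: Jan 1, 2093. With p = 2093 - 1 = 2092: (p + p//4 - p//100 + p//400) mod 7 = (2092 + 523 - 20 + 5) mod 7 = 2600 mod 7 = 3 -> Thursday (Mon=0 ... Sun=6)
Day of year: 103; offset = 102
Weekday index = (3 + 102) mod 7 = 0 -> Monday
Weekend days: Saturday, Sunday

No


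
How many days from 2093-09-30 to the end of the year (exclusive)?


Day of year: 273 of 365
Remaining = 365 - 273

92 days


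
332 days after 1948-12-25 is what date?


Start: 1948-12-25, add 332 days
December 1948 has 31 days: 31 - 25 = 6 days to December 31 -> 326 left
January 1949 has 31 days -> 295 left
February 1949 has 28 days -> 267 left
March 1949 has 31 days -> 236 left
April 1949 has 30 days -> 206 left
May 1949 has 31 days -> 175 left
June 1949 has 30 days -> 145 left
July 1949 has 31 days -> 114 left
August 1949 has 31 days -> 83 left
September 1949 has 30 days -> 53 left
October 1949 has 31 days -> 22 left
November 1949: 22 <= 30 -> lands on November 22

Result: 1949-11-22


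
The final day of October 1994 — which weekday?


October 1994 has 31 days
Anchor: Jan 1, 1994. With p = 1994 - 1 = 1993: (p + p//4 - p//100 + p//400) mod 7 = (1993 + 498 - 19 + 4) mod 7 = 2476 mod 7 = 5 -> Saturday (Mon=0 ... Sun=6)
Days before October (Jan-Sep): 273; October 1 index = (5 + 273) mod 7 = 5 -> Saturday
Last day offset: 31 - 1 = 30 days
Weekday index = (5 + 30) mod 7 = 0

Monday, October 31


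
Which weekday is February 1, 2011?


Target: February 1, 2011
Anchor: Jan 1, 2011. With p = 2011 - 1 = 2010: (p + p//4 - p//100 + p//400) mod 7 = (2010 + 502 - 20 + 5) mod 7 = 2497 mod 7 = 5 -> Saturday (Mon=0 ... Sun=6)
Days before February (Jan): 31 days
Weekday index = (5 + 31) mod 7 = 1

Tuesday


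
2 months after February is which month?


February is month 2
2 + 2 = 4

April


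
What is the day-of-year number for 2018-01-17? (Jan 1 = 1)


Date: January 17, 2018
No months before January
Plus 17 days in January

Day of year: 17


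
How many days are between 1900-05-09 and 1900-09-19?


From 1900-05-09 to 1900-09-19
1900-05-09: days before May = 31 + 28 + 31 + 30 = 120 (1900 is not a leap year); day of year = 120 + 9 = 129
1900-09-19: days before September = 31 + 28 + 31 + 30 + 31 + 30 + 31 + 31 = 243 (1900 is not a leap year); day of year = 243 + 19 = 262
Same year: 262 - 129 = 133

133 days


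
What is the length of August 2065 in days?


August 2065

31 days


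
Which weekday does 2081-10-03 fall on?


Date: October 3, 2081
Anchor: Jan 1, 2081. With p = 2081 - 1 = 2080: (p + p//4 - p//100 + p//400) mod 7 = (2080 + 520 - 20 + 5) mod 7 = 2585 mod 7 = 2 -> Wednesday (Mon=0 ... Sun=6)
Days before October (Jan-Sep): 273; offset = 273 + 3 - 1 = 275
Weekday index = (2 + 275) mod 7 = 4

Day of the week: Friday


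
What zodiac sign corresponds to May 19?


Date: May 19
Conventional tropical zodiac dates: Taurus from April 20 onward; Gemini starts May 21
May 19 falls within the Taurus range

Taurus


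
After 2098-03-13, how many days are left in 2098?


Day of year: 72 of 365
Remaining = 365 - 72

293 days


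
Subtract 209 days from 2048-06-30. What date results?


Start: 2048-06-30, subtract 209 days
Back 30 days from June 30 reaches May 31, 2048 -> 179 left
May 2048 has 31 days -> back to April 30, 2048 -> 148 left
April 2048 has 30 days -> back to March 31, 2048 -> 118 left
March 2048 has 31 days -> back to February 29, 2048 -> 87 left
February 2048 has 29 days -> back to January 31, 2048 -> 58 left
January 2048 has 31 days -> back to December 31, 2047 -> 27 left
December 2047: 31 - 27 = 4 -> lands on December 4

Result: 2047-12-04


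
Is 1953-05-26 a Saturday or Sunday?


Anchor: Jan 1, 1953. With p = 1953 - 1 = 1952: (p + p//4 - p//100 + p//400) mod 7 = (1952 + 488 - 19 + 4) mod 7 = 2425 mod 7 = 3 -> Thursday (Mon=0 ... Sun=6)
Day of year: 146; offset = 145
Weekday index = (3 + 145) mod 7 = 1 -> Tuesday
Weekend days: Saturday, Sunday

No


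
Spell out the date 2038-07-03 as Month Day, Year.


ISO 2038-07-03 parses as year=2038, month=07, day=03
Month 7 -> July

July 3, 2038


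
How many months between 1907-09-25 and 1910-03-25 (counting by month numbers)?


From September 1907 to March 1910
3 years * 12 = 36 months, minus 6 months = 30

30 months


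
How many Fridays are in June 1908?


June 1908 has 30 days
Anchor: Jan 1, 1908. With p = 1908 - 1 = 1907: (p + p//4 - p//100 + p//400) mod 7 = (1907 + 476 - 19 + 4) mod 7 = 2368 mod 7 = 2 -> Wednesday (Mon=0 ... Sun=6)
Days before June (Jan-May): 152; June 1 index = (2 + 152) mod 7 = 0 -> Monday
First Friday is June 5
Fridays: 5, 12, 19, 26

4 Fridays


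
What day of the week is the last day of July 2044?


July 2044 has 31 days
Anchor: Jan 1, 2044. With p = 2044 - 1 = 2043: (p + p//4 - p//100 + p//400) mod 7 = (2043 + 510 - 20 + 5) mod 7 = 2538 mod 7 = 4 -> Friday (Mon=0 ... Sun=6)
Days before July (Jan-Jun): 182; July 1 index = (4 + 182) mod 7 = 4 -> Friday
Last day offset: 31 - 1 = 30 days
Weekday index = (4 + 30) mod 7 = 6

Sunday, July 31


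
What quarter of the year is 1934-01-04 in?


Month: January (month 1)
Q1: Jan-Mar, Q2: Apr-Jun, Q3: Jul-Sep, Q4: Oct-Dec

Q1


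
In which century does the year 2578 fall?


Century = (year - 1) // 100 + 1
= (2578 - 1) // 100 + 1
= 2577 // 100 + 1
= 25 + 1

26th century


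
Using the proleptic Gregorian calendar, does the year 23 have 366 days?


Gregorian leap year rule: divisible by 4, but not by 100, unless also by 400.
23 is not divisible by 4 -> not a leap year

No


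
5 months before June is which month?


June is month 6
6 - 5 = 1

January


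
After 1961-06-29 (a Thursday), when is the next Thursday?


Current: Thursday
Target: Thursday
Days ahead: 7

Next Thursday: 1961-07-06


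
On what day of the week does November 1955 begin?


Target: November 1, 1955
Anchor: Jan 1, 1955. With p = 1955 - 1 = 1954: (p + p//4 - p//100 + p//400) mod 7 = (1954 + 488 - 19 + 4) mod 7 = 2427 mod 7 = 5 -> Saturday (Mon=0 ... Sun=6)
Days before November (Jan-Oct): 304 days
Weekday index = (5 + 304) mod 7 = 1

Tuesday


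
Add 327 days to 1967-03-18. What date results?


Start: 1967-03-18, add 327 days
March 1967 has 31 days: 31 - 18 = 13 days to March 31 -> 314 left
April 1967 has 30 days -> 284 left
May 1967 has 31 days -> 253 left
June 1967 has 30 days -> 223 left
July 1967 has 31 days -> 192 left
August 1967 has 31 days -> 161 left
September 1967 has 30 days -> 131 left
October 1967 has 31 days -> 100 left
November 1967 has 30 days -> 70 left
December 1967 has 31 days -> 39 left
January 1968 has 31 days -> 8 left
February 1968: 8 <= 29 -> lands on February 8

Result: 1968-02-08


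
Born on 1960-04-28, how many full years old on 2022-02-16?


Birth: 1960-04-28
Reference: 2022-02-16
Year difference: 2022 - 1960 = 62
Birthday not yet reached in 2022, subtract 1

61 years old


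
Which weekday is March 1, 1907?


Target: March 1, 1907
Anchor: Jan 1, 1907. With p = 1907 - 1 = 1906: (p + p//4 - p//100 + p//400) mod 7 = (1906 + 476 - 19 + 4) mod 7 = 2367 mod 7 = 1 -> Tuesday (Mon=0 ... Sun=6)
Days before March (Jan-Feb): 59 days
Weekday index = (1 + 59) mod 7 = 4

Friday


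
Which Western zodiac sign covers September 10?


Date: September 10
Conventional tropical zodiac dates: Virgo from August 23 onward; Libra starts September 23
September 10 falls within the Virgo range

Virgo


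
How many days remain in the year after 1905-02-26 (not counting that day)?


Day of year: 57 of 365
Remaining = 365 - 57

308 days


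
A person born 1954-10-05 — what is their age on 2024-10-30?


Birth: 1954-10-05
Reference: 2024-10-30
Year difference: 2024 - 1954 = 70

70 years old


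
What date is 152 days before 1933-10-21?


Start: 1933-10-21, subtract 152 days
Back 21 days from October 21 reaches September 30, 1933 -> 131 left
September 1933 has 30 days -> back to August 31, 1933 -> 101 left
August 1933 has 31 days -> back to July 31, 1933 -> 70 left
July 1933 has 31 days -> back to June 30, 1933 -> 39 left
June 1933 has 30 days -> back to May 31, 1933 -> 9 left
May 1933: 31 - 9 = 22 -> lands on May 22

Result: 1933-05-22


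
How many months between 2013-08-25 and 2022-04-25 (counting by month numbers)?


From August 2013 to April 2022
9 years * 12 = 108 months, minus 4 months = 104

104 months


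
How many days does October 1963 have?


October 1963

31 days


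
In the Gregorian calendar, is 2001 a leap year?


Gregorian leap year rule: divisible by 4, but not by 100, unless also by 400.
2001 is not divisible by 4 -> not a leap year

No


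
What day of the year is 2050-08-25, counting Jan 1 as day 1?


Date: August 25, 2050
Days in months 1 through 7: 212
Plus 25 days in August

Day of year: 237


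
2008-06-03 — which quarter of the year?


Month: June (month 6)
Q1: Jan-Mar, Q2: Apr-Jun, Q3: Jul-Sep, Q4: Oct-Dec

Q2


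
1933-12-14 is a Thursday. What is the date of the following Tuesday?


Current: Thursday
Target: Tuesday
Days ahead: 5

Next Tuesday: 1933-12-19


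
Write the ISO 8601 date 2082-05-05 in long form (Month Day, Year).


ISO 2082-05-05 parses as year=2082, month=05, day=05
Month 5 -> May

May 5, 2082


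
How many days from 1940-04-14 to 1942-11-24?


From 1940-04-14 to 1942-11-24
1940-04-14: days before April = 31 + 29 + 31 = 91 (1940 is a leap year); day of year = 91 + 14 = 105
1942-11-24: days before November = 31 + 28 + 31 + 30 + 31 + 30 + 31 + 31 + 30 + 31 = 304 (1942 is not a leap year); day of year = 304 + 24 = 328
Rest of 1940: 366 - 105 = 261
Full years 1941 (365): 365
Total = 261 + 365 + 328 = 954

954 days


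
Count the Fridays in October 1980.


October 1980 has 31 days
Anchor: Jan 1, 1980. With p = 1980 - 1 = 1979: (p + p//4 - p//100 + p//400) mod 7 = (1979 + 494 - 19 + 4) mod 7 = 2458 mod 7 = 1 -> Tuesday (Mon=0 ... Sun=6)
Days before October (Jan-Sep): 274; October 1 index = (1 + 274) mod 7 = 2 -> Wednesday
First Friday is October 3
Fridays: 3, 10, 17, 24, 31

5 Fridays


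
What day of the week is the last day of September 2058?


September 2058 has 30 days
Anchor: Jan 1, 2058. With p = 2058 - 1 = 2057: (p + p//4 - p//100 + p//400) mod 7 = (2057 + 514 - 20 + 5) mod 7 = 2556 mod 7 = 1 -> Tuesday (Mon=0 ... Sun=6)
Days before September (Jan-Aug): 243; September 1 index = (1 + 243) mod 7 = 6 -> Sunday
Last day offset: 30 - 1 = 29 days
Weekday index = (6 + 29) mod 7 = 0

Monday, September 30


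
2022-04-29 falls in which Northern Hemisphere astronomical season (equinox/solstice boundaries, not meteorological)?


Date: April 29
Astronomical Spring (approx.; exact equinox/solstice day varies by year): March 20 to June 20
April 29 falls within the Spring window

Spring


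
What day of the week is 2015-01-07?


Date: January 7, 2015
Anchor: Jan 1, 2015. With p = 2015 - 1 = 2014: (p + p//4 - p//100 + p//400) mod 7 = (2014 + 503 - 20 + 5) mod 7 = 2502 mod 7 = 3 -> Thursday (Mon=0 ... Sun=6)
Days into year = 7 - 1 = 6
Weekday index = (3 + 6) mod 7 = 2

Day of the week: Wednesday


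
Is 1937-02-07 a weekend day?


Anchor: Jan 1, 1937. With p = 1937 - 1 = 1936: (p + p//4 - p//100 + p//400) mod 7 = (1936 + 484 - 19 + 4) mod 7 = 2405 mod 7 = 4 -> Friday (Mon=0 ... Sun=6)
Day of year: 38; offset = 37
Weekday index = (4 + 37) mod 7 = 6 -> Sunday
Weekend days: Saturday, Sunday

Yes


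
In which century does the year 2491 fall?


Century = (year - 1) // 100 + 1
= (2491 - 1) // 100 + 1
= 2490 // 100 + 1
= 24 + 1

25th century


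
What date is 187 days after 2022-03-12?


Start: 2022-03-12, add 187 days
March 2022 has 31 days: 31 - 12 = 19 days to March 31 -> 168 left
April 2022 has 30 days -> 138 left
May 2022 has 31 days -> 107 left
June 2022 has 30 days -> 77 left
July 2022 has 31 days -> 46 left
August 2022 has 31 days -> 15 left
September 2022: 15 <= 30 -> lands on September 15

Result: 2022-09-15


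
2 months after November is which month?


November is month 11
11 + 2 = 13; wrap: 13 - 12 = 1

January


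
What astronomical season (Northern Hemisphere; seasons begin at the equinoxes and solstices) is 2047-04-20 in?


Date: April 20
Astronomical Spring (approx.; exact equinox/solstice day varies by year): March 20 to June 20
April 20 falls within the Spring window

Spring


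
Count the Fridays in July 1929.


July 1929 has 31 days
Anchor: Jan 1, 1929. With p = 1929 - 1 = 1928: (p + p//4 - p//100 + p//400) mod 7 = (1928 + 482 - 19 + 4) mod 7 = 2395 mod 7 = 1 -> Tuesday (Mon=0 ... Sun=6)
Days before July (Jan-Jun): 181; July 1 index = (1 + 181) mod 7 = 0 -> Monday
First Friday is July 5
Fridays: 5, 12, 19, 26

4 Fridays


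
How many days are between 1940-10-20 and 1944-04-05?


From 1940-10-20 to 1944-04-05
1940-10-20: days before October = 31 + 29 + 31 + 30 + 31 + 30 + 31 + 31 + 30 = 274 (1940 is a leap year); day of year = 274 + 20 = 294
1944-04-05: days before April = 31 + 29 + 31 = 91 (1944 is a leap year); day of year = 91 + 5 = 96
Rest of 1940: 366 - 294 = 72
Full years 1941 (365), 1942 (365), 1943 (365): 1095
Total = 72 + 1095 + 96 = 1263

1263 days


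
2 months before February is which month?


February is month 2
2 - 2 = 0; wrap: 0 + 12 = 12

December


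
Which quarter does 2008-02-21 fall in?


Month: February (month 2)
Q1: Jan-Mar, Q2: Apr-Jun, Q3: Jul-Sep, Q4: Oct-Dec

Q1


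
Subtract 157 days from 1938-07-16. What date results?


Start: 1938-07-16, subtract 157 days
Back 16 days from July 16 reaches June 30, 1938 -> 141 left
June 1938 has 30 days -> back to May 31, 1938 -> 111 left
May 1938 has 31 days -> back to April 30, 1938 -> 80 left
April 1938 has 30 days -> back to March 31, 1938 -> 50 left
March 1938 has 31 days -> back to February 28, 1938 -> 19 left
February 1938: 28 - 19 = 9 -> lands on February 9

Result: 1938-02-09


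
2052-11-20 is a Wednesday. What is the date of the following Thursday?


Current: Wednesday
Target: Thursday
Days ahead: 1

Next Thursday: 2052-11-21


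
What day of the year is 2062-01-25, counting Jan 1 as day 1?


Date: January 25, 2062
No months before January
Plus 25 days in January

Day of year: 25


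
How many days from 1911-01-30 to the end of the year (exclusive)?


Day of year: 30 of 365
Remaining = 365 - 30

335 days


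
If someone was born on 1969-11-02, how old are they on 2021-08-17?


Birth: 1969-11-02
Reference: 2021-08-17
Year difference: 2021 - 1969 = 52
Birthday not yet reached in 2021, subtract 1

51 years old


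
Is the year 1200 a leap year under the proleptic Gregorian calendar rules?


Gregorian leap year rule: divisible by 4, but not by 100, unless also by 400.
1200 is divisible by 400 -> leap year

Yes


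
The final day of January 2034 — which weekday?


January 2034 has 31 days
Anchor: Jan 1, 2034. With p = 2034 - 1 = 2033: (p + p//4 - p//100 + p//400) mod 7 = (2033 + 508 - 20 + 5) mod 7 = 2526 mod 7 = 6 -> Sunday (Mon=0 ... Sun=6)
January 1 is the anchor itself -> Sunday
Last day offset: 31 - 1 = 30 days
Weekday index = (6 + 30) mod 7 = 1

Tuesday, January 31


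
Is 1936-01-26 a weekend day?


Anchor: Jan 1, 1936. With p = 1936 - 1 = 1935: (p + p//4 - p//100 + p//400) mod 7 = (1935 + 483 - 19 + 4) mod 7 = 2403 mod 7 = 2 -> Wednesday (Mon=0 ... Sun=6)
Day of year: 26; offset = 25
Weekday index = (2 + 25) mod 7 = 6 -> Sunday
Weekend days: Saturday, Sunday

Yes


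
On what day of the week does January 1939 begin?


Target: January 1, 1939
Anchor: Jan 1, 1939. With p = 1939 - 1 = 1938: (p + p//4 - p//100 + p//400) mod 7 = (1938 + 484 - 19 + 4) mod 7 = 2407 mod 7 = 6 -> Sunday (Mon=0 ... Sun=6)
Offset from anchor: 0 days
Weekday index = (6 + 0) mod 7 = 6

Sunday


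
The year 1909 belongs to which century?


Century = (year - 1) // 100 + 1
= (1909 - 1) // 100 + 1
= 1908 // 100 + 1
= 19 + 1

20th century


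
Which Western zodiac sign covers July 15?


Date: July 15
Conventional tropical zodiac dates: Cancer from June 21 onward; Leo starts July 23
July 15 falls within the Cancer range

Cancer


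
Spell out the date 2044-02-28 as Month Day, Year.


ISO 2044-02-28 parses as year=2044, month=02, day=28
Month 2 -> February

February 28, 2044


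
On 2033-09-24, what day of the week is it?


Date: September 24, 2033
Anchor: Jan 1, 2033. With p = 2033 - 1 = 2032: (p + p//4 - p//100 + p//400) mod 7 = (2032 + 508 - 20 + 5) mod 7 = 2525 mod 7 = 5 -> Saturday (Mon=0 ... Sun=6)
Days before September (Jan-Aug): 243; offset = 243 + 24 - 1 = 266
Weekday index = (5 + 266) mod 7 = 5

Day of the week: Saturday


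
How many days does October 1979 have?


October 1979

31 days


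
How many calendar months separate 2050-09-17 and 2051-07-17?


From September 2050 to July 2051
1 year * 12 = 12 months, minus 2 months = 10

10 months


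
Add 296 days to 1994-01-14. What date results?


Start: 1994-01-14, add 296 days
January 1994 has 31 days: 31 - 14 = 17 days to January 31 -> 279 left
February 1994 has 28 days -> 251 left
March 1994 has 31 days -> 220 left
April 1994 has 30 days -> 190 left
May 1994 has 31 days -> 159 left
June 1994 has 30 days -> 129 left
July 1994 has 31 days -> 98 left
August 1994 has 31 days -> 67 left
September 1994 has 30 days -> 37 left
October 1994 has 31 days -> 6 left
November 1994: 6 <= 30 -> lands on November 6

Result: 1994-11-06


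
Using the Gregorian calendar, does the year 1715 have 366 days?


Gregorian leap year rule: divisible by 4, but not by 100, unless also by 400.
1715 is not divisible by 4 -> not a leap year

No


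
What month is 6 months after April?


April is month 4
4 + 6 = 10

October


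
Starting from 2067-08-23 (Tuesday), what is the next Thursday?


Current: Tuesday
Target: Thursday
Days ahead: 2

Next Thursday: 2067-08-25
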